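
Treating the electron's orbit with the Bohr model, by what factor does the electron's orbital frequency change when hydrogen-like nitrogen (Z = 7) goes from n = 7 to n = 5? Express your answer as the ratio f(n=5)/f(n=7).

343/125

f ∝ Z^2 · n^-3; with Z fixed, f ∝ n^-3.
f(n=5)/f(n=7) = (5/7)^-3 = 343/125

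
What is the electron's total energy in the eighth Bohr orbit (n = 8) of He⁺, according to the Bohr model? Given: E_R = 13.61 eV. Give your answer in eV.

E_n = −E_R·Z²/n² = −13.61 × 2²/8² = -0.8506 eV

-0.8506 eV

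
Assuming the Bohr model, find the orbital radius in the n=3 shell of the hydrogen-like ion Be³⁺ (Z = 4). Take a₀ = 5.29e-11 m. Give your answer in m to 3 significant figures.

r_n = n²a₀/Z = 3² × 5.29e-11 / 4
    = 9 × 5.29e-11 / 4 = 1.19e-10 m

1.19e-10 m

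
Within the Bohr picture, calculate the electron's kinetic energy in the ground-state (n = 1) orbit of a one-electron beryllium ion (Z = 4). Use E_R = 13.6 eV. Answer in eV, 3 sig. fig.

For a Coulomb orbit the virial theorem gives K = −E_n.
E_n = −E_R·Z²/n², so K = E_R·Z²/n² = 13.6 × 4²/1² = 218 eV

218 eV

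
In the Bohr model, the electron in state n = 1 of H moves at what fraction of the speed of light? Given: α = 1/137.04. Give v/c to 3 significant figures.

0.00730

v_n = Zαc/n, so v/c = Zα/n = 1 × 0.00730 / 1 = 0.00730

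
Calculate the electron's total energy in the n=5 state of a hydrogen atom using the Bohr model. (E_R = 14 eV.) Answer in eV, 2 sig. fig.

E_n = −E_R·Z²/n² = −14 × 1²/5² = -0.56 eV

-0.56 eV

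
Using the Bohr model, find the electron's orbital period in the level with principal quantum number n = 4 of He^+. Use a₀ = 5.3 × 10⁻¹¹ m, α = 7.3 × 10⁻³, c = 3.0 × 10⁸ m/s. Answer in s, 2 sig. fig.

2.4 × 10⁻¹⁵ s

r = n²a₀/Z = 4²·5.3 × 10⁻¹¹/2 = 4.2 × 10⁻¹⁰ m
v = Zαc/n = 2·0.0073·3.0 × 10⁸/4 = 1.1 × 10⁶ m/s
T = 2πr/v = 2.4 × 10⁻¹⁵ s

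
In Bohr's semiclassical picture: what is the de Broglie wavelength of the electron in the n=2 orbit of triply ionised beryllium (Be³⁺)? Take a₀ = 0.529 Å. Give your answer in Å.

1.66 Å

The Bohr quantisation condition is nλ = 2πr_n.
r_n = n²a₀/Z = 0.529 Å
λ = 2πr_n/n = 2π·0.529/2 = 1.66 Å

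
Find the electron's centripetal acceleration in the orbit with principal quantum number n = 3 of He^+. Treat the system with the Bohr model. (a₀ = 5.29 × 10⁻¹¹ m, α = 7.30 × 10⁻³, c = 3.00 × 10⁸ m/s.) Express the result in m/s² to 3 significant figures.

8.95 × 10²¹ m/s²

r = n²a₀/Z = 2.38 × 10⁻¹⁰ m, v = Zαc/n = 1.46 × 10⁶ m/s
a = v²/r = (1.46 × 10⁶)² / 2.38 × 10⁻¹⁰ = 8.95 × 10²¹ m/s²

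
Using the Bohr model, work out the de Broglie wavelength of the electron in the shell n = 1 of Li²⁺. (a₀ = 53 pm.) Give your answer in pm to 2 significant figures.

110 pm

The Bohr quantisation condition is nλ = 2πr_n.
r_n = n²a₀/Z = 18 pm
λ = 2πr_n/n = 2π·18/1 = 110 pm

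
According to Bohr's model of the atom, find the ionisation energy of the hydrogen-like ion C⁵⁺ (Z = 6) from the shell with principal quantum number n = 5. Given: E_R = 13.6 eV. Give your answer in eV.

E_n = −E_R·Z²/n² = −13.6 × 6²/5² eV = -19.6 eV
Ionisation energy = −E_n = 19.6 eV

19.6 eV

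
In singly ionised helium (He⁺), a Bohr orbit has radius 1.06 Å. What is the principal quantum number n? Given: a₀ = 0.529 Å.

2

r_n = n²a₀/Z ⇒ n² = rZ/a₀ = 1.06 × 2 / 0.529 ≈ 4.01
n = 2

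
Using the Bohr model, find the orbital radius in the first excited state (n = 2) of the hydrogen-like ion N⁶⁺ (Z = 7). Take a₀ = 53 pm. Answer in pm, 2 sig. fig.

30 pm

r_n = n²a₀/Z = 2² × 53 / 7
    = 4 × 53 / 7 = 30 pm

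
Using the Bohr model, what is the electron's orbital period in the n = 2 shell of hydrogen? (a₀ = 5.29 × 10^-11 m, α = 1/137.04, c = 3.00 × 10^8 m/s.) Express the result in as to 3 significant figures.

r = n²a₀/Z = 2²·5.29 × 10^-11/1 = 2.12 × 10^-10 m
v = Zαc/n = 1·0.00730·3.00 × 10^8/2 = 1.09 × 10^6 m/s
T = 2πr/v = 1.21 × 10^-15 s = 1210 as

1210 as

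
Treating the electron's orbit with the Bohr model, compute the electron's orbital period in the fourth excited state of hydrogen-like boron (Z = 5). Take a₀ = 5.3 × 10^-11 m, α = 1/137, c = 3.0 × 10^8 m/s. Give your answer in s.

r = n²a₀/Z = 5²·5.3 × 10^-11/5 = 2.6 × 10^-10 m
v = Zαc/n = 5·0.0073·3.0 × 10^8/5 = 2.2 × 10^6 m/s
T = 2πr/v = 7.6 × 10^-16 s

7.6 × 10^-16 s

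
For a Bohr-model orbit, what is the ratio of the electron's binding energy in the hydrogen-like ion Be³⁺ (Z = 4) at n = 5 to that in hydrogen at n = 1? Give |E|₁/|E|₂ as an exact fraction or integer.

16/25

|E| ∝ Z^2 · n^-2
|E|₁/|E|₂ = (4/1)^2 · (5/1)^-2 = 16/25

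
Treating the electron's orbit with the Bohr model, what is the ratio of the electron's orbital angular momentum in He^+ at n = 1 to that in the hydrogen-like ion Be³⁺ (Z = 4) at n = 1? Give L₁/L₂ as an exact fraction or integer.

1

L = nℏ is independent of Z.
L₁/L₂ = n₁/n₂ = 1/1 = 1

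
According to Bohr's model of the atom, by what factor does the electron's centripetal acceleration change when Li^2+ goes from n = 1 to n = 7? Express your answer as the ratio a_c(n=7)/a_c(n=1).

a_c ∝ Z^3 · n^-4; with Z fixed, a_c ∝ n^-4.
a_c(n=7)/a_c(n=1) = (7/1)^-4 = 1/2401

1/2401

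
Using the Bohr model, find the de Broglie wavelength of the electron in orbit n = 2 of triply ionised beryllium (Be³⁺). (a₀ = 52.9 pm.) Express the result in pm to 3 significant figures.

166 pm

The Bohr quantisation condition is nλ = 2πr_n.
r_n = n²a₀/Z = 52.9 pm
λ = 2πr_n/n = 2π·52.9/2 = 166 pm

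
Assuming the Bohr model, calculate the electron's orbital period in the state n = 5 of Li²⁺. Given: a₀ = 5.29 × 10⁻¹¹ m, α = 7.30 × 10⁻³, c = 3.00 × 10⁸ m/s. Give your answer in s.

2.11 × 10⁻¹⁵ s

r = n²a₀/Z = 5²·5.29 × 10⁻¹¹/3 = 4.41 × 10⁻¹⁰ m
v = Zαc/n = 3·0.00730·3.00 × 10⁸/5 = 1.31 × 10⁶ m/s
T = 2πr/v = 2.11 × 10⁻¹⁵ s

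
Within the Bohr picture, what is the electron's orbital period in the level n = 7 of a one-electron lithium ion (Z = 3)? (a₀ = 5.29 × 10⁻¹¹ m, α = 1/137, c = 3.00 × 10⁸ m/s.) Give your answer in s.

5.78 × 10⁻¹⁵ s

r = n²a₀/Z = 7²·5.29 × 10⁻¹¹/3 = 8.64 × 10⁻¹⁰ m
v = Zαc/n = 3·0.00730·3.00 × 10⁸/7 = 9.38 × 10⁵ m/s
T = 2πr/v = 5.78 × 10⁻¹⁵ s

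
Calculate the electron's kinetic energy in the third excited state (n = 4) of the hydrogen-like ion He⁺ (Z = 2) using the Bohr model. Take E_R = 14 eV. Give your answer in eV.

For a Coulomb orbit the virial theorem gives K = −E_n.
E_n = −E_R·Z²/n², so K = E_R·Z²/n² = 14 × 2²/4² = 3.5 eV

3.5 eV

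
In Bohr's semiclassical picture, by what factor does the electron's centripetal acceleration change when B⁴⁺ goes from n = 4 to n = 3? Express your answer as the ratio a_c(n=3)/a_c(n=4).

256/81

a_c ∝ Z^3 · n^-4; with Z fixed, a_c ∝ n^-4.
a_c(n=3)/a_c(n=4) = (3/4)^-4 = 256/81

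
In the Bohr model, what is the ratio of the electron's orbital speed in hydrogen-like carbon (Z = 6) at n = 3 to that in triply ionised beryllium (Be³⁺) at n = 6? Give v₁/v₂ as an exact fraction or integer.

3

v ∝ Z^1 · n^-1
v₁/v₂ = (6/4)^1 · (3/6)^-1 = 3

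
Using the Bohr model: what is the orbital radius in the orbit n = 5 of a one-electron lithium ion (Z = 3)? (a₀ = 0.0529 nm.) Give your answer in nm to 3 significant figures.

0.441 nm

r_n = n²a₀/Z = 5² × 0.0529 / 3
    = 25 × 0.0529 / 3 = 0.441 nm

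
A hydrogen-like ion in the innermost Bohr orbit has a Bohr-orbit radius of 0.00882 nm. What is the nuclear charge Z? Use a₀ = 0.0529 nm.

6

r_n = n²a₀/Z ⇒ Z = n²a₀/r = 1² × 0.0529 / 0.00882 ≈ 6.00
Z = 6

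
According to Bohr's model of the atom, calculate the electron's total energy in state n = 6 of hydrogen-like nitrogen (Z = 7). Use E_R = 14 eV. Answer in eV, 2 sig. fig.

E_n = −E_R·Z²/n² = −14 × 7²/6² = -19 eV

-19 eV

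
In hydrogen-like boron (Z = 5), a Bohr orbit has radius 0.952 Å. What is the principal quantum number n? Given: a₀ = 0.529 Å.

3

r_n = n²a₀/Z ⇒ n² = rZ/a₀ = 0.952 × 5 / 0.529 ≈ 9.00
n = 3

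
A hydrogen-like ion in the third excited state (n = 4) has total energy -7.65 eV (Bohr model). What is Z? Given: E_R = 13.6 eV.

E_n = −E_R Z²/n² ⇒ Z² = −E_n n²/E_R = 7.65 × 4² / 13.6 ≈ 9.00
Z = 3

3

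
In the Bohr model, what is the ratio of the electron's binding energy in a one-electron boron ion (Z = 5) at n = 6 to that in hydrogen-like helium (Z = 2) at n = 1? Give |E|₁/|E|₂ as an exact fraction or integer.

25/144

|E| ∝ Z^2 · n^-2
|E|₁/|E|₂ = (5/2)^2 · (6/1)^-2 = 25/144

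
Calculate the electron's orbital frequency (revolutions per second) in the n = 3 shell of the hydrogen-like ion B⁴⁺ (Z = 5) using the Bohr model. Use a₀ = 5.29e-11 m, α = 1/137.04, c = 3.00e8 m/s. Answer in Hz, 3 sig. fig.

6.10e15 Hz

r = n²a₀/Z = 9.52e-11 m, v = Zαc/n = 3.65e6 m/s
f = v/(2πr) = 6.10e15 Hz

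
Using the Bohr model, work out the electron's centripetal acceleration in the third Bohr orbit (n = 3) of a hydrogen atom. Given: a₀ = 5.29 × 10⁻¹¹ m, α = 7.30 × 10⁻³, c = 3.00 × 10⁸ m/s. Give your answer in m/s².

1.12 × 10²¹ m/s²

r = n²a₀/Z = 4.76 × 10⁻¹⁰ m, v = Zαc/n = 7.30 × 10⁵ m/s
a = v²/r = (7.30 × 10⁵)² / 4.76 × 10⁻¹⁰ = 1.12 × 10²¹ m/s²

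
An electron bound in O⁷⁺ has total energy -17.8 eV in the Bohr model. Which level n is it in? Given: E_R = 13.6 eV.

E_n = −E_R Z²/n² ⇒ n² = E_R Z²/(−E_n) = 13.6 × 8² / 17.8 ≈ 48.90
n = 7

7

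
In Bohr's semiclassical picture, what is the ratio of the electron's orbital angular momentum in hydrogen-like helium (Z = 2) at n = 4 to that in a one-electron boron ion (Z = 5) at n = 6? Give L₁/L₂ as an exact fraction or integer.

2/3

L = nℏ is independent of Z.
L₁/L₂ = n₁/n₂ = 4/6 = 2/3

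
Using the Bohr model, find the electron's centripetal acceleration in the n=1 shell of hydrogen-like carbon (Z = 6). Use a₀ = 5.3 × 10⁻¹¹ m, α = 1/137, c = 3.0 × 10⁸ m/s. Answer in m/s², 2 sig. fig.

r = n²a₀/Z = 8.8 × 10⁻¹² m, v = Zαc/n = 1.3 × 10⁷ m/s
a = v²/r = (1.3 × 10⁷)² / 8.8 × 10⁻¹² = 2.0 × 10²⁵ m/s²

2.0 × 10²⁵ m/s²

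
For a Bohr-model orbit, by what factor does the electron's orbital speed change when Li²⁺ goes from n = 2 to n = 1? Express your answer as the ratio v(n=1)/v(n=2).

v ∝ Z^1 · n^-1; with Z fixed, v ∝ n^-1.
v(n=1)/v(n=2) = (1/2)^-1 = 2

2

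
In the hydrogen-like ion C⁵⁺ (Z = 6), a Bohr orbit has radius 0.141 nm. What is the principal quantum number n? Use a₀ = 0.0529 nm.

r_n = n²a₀/Z ⇒ n² = rZ/a₀ = 0.141 × 6 / 0.0529 ≈ 15.99
n = 4

4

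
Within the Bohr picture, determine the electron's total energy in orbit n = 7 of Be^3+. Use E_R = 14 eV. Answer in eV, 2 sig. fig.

-4.6 eV

E_n = −E_R·Z²/n² = −14 × 4²/7² = -4.6 eV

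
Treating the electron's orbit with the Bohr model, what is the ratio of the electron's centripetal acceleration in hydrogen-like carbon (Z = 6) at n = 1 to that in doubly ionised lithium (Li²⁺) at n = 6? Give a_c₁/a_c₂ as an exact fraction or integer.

10368

a_c ∝ Z^3 · n^-4
a_c₁/a_c₂ = (6/3)^3 · (1/6)^-4 = 10368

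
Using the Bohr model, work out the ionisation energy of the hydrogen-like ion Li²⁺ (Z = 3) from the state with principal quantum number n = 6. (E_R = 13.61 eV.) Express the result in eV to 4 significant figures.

E_n = −E_R·Z²/n² = −13.61 × 3²/6² eV = -3.402 eV
Ionisation energy = −E_n = 3.402 eV

3.402 eV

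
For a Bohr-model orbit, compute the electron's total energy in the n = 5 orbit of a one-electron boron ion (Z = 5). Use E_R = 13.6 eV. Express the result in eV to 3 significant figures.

E_n = −E_R·Z²/n² = −13.6 × 5²/5² = -13.6 eV

-13.6 eV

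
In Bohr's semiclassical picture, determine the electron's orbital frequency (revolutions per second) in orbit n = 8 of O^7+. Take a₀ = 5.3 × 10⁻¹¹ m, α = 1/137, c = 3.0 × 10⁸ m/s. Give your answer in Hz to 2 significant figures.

r = n²a₀/Z = 4.2 × 10⁻¹⁰ m, v = Zαc/n = 2.2 × 10⁶ m/s
f = v/(2πr) = 8.2 × 10¹⁴ Hz

8.2 × 10¹⁴ Hz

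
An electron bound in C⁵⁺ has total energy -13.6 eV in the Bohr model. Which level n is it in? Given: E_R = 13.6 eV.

6

E_n = −E_R Z²/n² ⇒ n² = E_R Z²/(−E_n) = 13.6 × 6² / 13.6 ≈ 36.00
n = 6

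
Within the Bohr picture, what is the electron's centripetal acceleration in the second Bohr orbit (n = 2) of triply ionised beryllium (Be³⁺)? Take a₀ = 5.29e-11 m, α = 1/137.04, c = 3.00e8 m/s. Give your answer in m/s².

r = n²a₀/Z = 5.29e-11 m, v = Zαc/n = 4.38e6 m/s
a = v²/r = (4.38e6)² / 5.29e-11 = 3.62e23 m/s²

3.62e23 m/s²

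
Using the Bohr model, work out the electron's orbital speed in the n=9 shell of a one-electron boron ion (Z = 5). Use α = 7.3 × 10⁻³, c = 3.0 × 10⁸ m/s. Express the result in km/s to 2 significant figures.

v_n = Zαc/n = 5 × 0.0073 × 3.0 × 10⁸ / 9
    = 1200 km/s

1200 km/s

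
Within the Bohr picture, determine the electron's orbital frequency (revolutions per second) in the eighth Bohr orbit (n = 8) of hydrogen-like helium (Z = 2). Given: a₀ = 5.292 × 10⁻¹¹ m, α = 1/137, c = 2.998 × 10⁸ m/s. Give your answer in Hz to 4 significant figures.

5.142 × 10¹³ Hz

r = n²a₀/Z = 1.693 × 10⁻⁹ m, v = Zαc/n = 5.471 × 10⁵ m/s
f = v/(2πr) = 5.142 × 10¹³ Hz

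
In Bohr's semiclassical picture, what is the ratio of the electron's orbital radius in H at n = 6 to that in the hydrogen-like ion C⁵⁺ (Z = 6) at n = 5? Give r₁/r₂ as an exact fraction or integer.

r ∝ Z^-1 · n^2
r₁/r₂ = (1/6)^-1 · (6/5)^2 = 216/25

216/25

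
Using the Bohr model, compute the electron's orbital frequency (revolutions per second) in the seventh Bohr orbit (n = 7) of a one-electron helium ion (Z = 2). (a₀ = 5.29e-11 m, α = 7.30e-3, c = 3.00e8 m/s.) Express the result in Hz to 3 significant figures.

7.68e13 Hz

r = n²a₀/Z = 1.30e-9 m, v = Zαc/n = 6.26e5 m/s
f = v/(2πr) = 7.68e13 Hz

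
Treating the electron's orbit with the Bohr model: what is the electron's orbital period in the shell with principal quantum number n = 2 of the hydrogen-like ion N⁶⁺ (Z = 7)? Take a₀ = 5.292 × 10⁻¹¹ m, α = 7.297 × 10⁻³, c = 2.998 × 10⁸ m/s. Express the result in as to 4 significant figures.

r = n²a₀/Z = 2²·5.292 × 10⁻¹¹/7 = 3.024 × 10⁻¹¹ m
v = Zαc/n = 7·0.007297·2.998 × 10⁸/2 = 7.657 × 10⁶ m/s
T = 2πr/v = 2.482 × 10⁻¹⁷ s = 24.82 as

24.82 as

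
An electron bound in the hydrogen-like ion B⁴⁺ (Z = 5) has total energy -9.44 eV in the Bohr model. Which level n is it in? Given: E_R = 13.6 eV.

6

E_n = −E_R Z²/n² ⇒ n² = E_R Z²/(−E_n) = 13.6 × 5² / 9.44 ≈ 36.02
n = 6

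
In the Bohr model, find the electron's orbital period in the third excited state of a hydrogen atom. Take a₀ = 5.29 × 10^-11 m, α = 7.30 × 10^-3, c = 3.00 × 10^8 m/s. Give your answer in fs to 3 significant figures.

9.71 fs

r = n²a₀/Z = 4²·5.29 × 10^-11/1 = 8.46 × 10^-10 m
v = Zαc/n = 1·0.00730·3.00 × 10^8/4 = 5.47 × 10^5 m/s
T = 2πr/v = 9.71 × 10^-15 s = 9.71 fs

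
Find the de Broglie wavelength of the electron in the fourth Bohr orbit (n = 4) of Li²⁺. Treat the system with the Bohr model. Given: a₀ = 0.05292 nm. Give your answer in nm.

The Bohr quantisation condition is nλ = 2πr_n.
r_n = n²a₀/Z = 0.2822 nm
λ = 2πr_n/n = 2π·0.2822/4 = 0.4433 nm

0.4433 nm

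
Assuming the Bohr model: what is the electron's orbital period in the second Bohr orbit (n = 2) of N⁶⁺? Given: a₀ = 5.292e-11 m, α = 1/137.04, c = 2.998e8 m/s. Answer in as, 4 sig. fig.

24.81 as

r = n²a₀/Z = 2²·5.292e-11/7 = 3.024e-11 m
v = Zαc/n = 7·0.007297·2.998e8/2 = 7.657e6 m/s
T = 2πr/v = 2.481e-17 s = 24.81 as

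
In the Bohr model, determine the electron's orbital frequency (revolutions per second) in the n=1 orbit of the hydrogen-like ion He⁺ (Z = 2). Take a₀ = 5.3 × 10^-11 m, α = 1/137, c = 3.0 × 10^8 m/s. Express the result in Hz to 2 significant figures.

2.6 × 10^16 Hz

r = n²a₀/Z = 2.6 × 10^-11 m, v = Zαc/n = 4.4 × 10^6 m/s
f = v/(2πr) = 2.6 × 10^16 Hz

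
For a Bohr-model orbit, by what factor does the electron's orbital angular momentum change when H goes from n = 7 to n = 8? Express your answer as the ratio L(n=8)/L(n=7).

L = nℏ depends only on n, so L ∝ n.
L(n=8)/L(n=7) = (8/7)^1 = 8/7

8/7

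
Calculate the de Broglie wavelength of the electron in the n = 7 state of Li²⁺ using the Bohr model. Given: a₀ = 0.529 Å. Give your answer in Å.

The Bohr quantisation condition is nλ = 2πr_n.
r_n = n²a₀/Z = 8.64 Å
λ = 2πr_n/n = 2π·8.64/7 = 7.76 Å

7.76 Å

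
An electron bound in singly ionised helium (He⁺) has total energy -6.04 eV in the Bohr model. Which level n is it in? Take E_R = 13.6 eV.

E_n = −E_R Z²/n² ⇒ n² = E_R Z²/(−E_n) = 13.6 × 2² / 6.04 ≈ 9.01
n = 3

3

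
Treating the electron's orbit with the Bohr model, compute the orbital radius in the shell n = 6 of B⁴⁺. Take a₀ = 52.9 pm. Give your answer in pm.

r_n = n²a₀/Z = 6² × 52.9 / 5
    = 36 × 52.9 / 5 = 381 pm

381 pm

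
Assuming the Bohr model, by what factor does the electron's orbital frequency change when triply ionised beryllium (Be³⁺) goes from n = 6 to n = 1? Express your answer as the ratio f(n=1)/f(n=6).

f ∝ Z^2 · n^-3; with Z fixed, f ∝ n^-3.
f(n=1)/f(n=6) = (1/6)^-3 = 216

216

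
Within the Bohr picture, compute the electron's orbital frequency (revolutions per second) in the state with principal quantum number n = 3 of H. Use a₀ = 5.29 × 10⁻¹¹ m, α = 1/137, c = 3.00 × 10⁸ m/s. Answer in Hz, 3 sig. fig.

2.44 × 10¹⁴ Hz

r = n²a₀/Z = 4.76 × 10⁻¹⁰ m, v = Zαc/n = 7.30 × 10⁵ m/s
f = v/(2πr) = 2.44 × 10¹⁴ Hz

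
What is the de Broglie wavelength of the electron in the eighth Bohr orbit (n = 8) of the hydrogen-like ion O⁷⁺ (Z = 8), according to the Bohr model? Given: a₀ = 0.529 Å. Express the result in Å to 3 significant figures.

The Bohr quantisation condition is nλ = 2πr_n.
r_n = n²a₀/Z = 4.23 Å
λ = 2πr_n/n = 2π·4.23/8 = 3.32 Å

3.32 Å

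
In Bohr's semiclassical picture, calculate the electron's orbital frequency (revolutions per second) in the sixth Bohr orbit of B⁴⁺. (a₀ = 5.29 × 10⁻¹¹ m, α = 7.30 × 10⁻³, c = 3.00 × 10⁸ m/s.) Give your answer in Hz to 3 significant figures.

7.63 × 10¹⁴ Hz

r = n²a₀/Z = 3.81 × 10⁻¹⁰ m, v = Zαc/n = 1.82 × 10⁶ m/s
f = v/(2πr) = 7.63 × 10¹⁴ Hz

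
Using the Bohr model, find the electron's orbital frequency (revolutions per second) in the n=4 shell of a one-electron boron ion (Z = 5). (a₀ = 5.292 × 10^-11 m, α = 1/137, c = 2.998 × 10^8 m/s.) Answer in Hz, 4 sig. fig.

r = n²a₀/Z = 1.693 × 10^-10 m, v = Zαc/n = 2.735 × 10^6 m/s
f = v/(2πr) = 2.571 × 10^15 Hz

2.571 × 10^15 Hz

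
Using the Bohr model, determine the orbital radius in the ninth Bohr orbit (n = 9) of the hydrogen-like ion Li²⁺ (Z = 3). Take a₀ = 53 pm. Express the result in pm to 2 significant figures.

1400 pm

r_n = n²a₀/Z = 9² × 53 / 3
    = 81 × 53 / 3 = 1400 pm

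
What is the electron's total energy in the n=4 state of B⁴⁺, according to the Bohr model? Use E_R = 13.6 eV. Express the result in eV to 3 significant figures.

E_n = −E_R·Z²/n² = −13.6 × 5²/4² = -21.2 eV

-21.2 eV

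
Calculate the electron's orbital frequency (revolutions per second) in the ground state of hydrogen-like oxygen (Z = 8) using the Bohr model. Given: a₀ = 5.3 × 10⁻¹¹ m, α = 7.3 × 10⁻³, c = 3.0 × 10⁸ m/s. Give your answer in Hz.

4.2 × 10¹⁷ Hz

r = n²a₀/Z = 6.6 × 10⁻¹² m, v = Zαc/n = 1.8 × 10⁷ m/s
f = v/(2πr) = 4.2 × 10¹⁷ Hz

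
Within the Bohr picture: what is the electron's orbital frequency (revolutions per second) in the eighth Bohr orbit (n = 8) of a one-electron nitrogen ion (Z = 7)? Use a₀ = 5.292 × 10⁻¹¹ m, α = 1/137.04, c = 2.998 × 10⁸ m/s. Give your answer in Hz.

6.297 × 10¹⁴ Hz

r = n²a₀/Z = 4.838 × 10⁻¹⁰ m, v = Zαc/n = 1.914 × 10⁶ m/s
f = v/(2πr) = 6.297 × 10¹⁴ Hz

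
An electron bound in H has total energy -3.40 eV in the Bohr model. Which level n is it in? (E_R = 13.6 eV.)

E_n = −E_R Z²/n² ⇒ n² = E_R Z²/(−E_n) = 13.6 × 1² / 3.40 ≈ 4.00
n = 2

2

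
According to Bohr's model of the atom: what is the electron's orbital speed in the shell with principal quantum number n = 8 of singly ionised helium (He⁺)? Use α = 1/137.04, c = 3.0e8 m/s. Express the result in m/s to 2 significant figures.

5.5e5 m/s

v_n = Zαc/n = 2 × 0.0073 × 3.0e8 / 8
    = 5.5e5 m/s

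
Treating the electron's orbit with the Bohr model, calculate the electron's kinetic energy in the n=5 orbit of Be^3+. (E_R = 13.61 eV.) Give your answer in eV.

8.710 eV

For a Coulomb orbit the virial theorem gives K = −E_n.
E_n = −E_R·Z²/n², so K = E_R·Z²/n² = 13.61 × 4²/5² = 8.710 eV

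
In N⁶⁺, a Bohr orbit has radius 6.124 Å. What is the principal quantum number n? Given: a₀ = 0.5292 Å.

r_n = n²a₀/Z ⇒ n² = rZ/a₀ = 6.124 × 7 / 0.5292 ≈ 81.01
n = 9

9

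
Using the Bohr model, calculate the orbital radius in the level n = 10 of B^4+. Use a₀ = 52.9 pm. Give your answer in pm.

1060 pm

r_n = n²a₀/Z = 10² × 52.9 / 5
    = 100 × 52.9 / 5 = 1060 pm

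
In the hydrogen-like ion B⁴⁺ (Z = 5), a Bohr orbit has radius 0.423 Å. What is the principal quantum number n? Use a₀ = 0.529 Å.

2

r_n = n²a₀/Z ⇒ n² = rZ/a₀ = 0.423 × 5 / 0.529 ≈ 4.00
n = 2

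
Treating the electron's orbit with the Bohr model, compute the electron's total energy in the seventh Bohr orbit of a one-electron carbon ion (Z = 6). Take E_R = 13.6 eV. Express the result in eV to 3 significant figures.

E_n = −E_R·Z²/n² = −13.6 × 6²/7² = -9.99 eV

-9.99 eV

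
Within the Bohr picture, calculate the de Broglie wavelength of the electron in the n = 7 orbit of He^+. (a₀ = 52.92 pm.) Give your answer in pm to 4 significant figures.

The Bohr quantisation condition is nλ = 2πr_n.
r_n = n²a₀/Z = 1297 pm
λ = 2πr_n/n = 2π·1297/7 = 1164 pm

1164 pm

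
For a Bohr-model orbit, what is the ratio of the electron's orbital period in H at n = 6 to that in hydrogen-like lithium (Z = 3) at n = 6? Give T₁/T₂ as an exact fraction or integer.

9

T ∝ Z^-2 · n^3
T₁/T₂ = (1/3)^-2 · (6/6)^3 = 9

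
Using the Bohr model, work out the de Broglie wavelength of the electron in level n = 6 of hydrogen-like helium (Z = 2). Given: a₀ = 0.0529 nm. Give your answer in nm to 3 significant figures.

0.997 nm

The Bohr quantisation condition is nλ = 2πr_n.
r_n = n²a₀/Z = 0.952 nm
λ = 2πr_n/n = 2π·0.952/6 = 0.997 nm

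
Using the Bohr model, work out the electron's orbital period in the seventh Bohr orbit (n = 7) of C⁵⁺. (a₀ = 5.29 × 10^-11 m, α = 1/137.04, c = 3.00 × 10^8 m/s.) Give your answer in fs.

1.45 fs

r = n²a₀/Z = 7²·5.29 × 10^-11/6 = 4.32 × 10^-10 m
v = Zαc/n = 6·0.00730·3.00 × 10^8/7 = 1.88 × 10^6 m/s
T = 2πr/v = 1.45 × 10^-15 s = 1.45 fs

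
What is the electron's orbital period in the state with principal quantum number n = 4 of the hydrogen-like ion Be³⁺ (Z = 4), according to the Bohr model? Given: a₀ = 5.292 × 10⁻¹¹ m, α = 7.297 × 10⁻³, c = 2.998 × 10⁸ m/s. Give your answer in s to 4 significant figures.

6.080 × 10⁻¹⁶ s

r = n²a₀/Z = 4²·5.292 × 10⁻¹¹/4 = 2.117 × 10⁻¹⁰ m
v = Zαc/n = 4·0.007297·2.998 × 10⁸/4 = 2.188 × 10⁶ m/s
T = 2πr/v = 6.080 × 10⁻¹⁶ s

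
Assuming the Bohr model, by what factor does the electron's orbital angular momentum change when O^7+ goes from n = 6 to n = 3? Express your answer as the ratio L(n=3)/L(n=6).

1/2

L = nℏ depends only on n, so L ∝ n.
L(n=3)/L(n=6) = (3/6)^1 = 1/2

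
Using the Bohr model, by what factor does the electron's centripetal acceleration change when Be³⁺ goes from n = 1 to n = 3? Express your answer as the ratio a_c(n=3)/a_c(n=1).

1/81

a_c ∝ Z^3 · n^-4; with Z fixed, a_c ∝ n^-4.
a_c(n=3)/a_c(n=1) = (3/1)^-4 = 1/81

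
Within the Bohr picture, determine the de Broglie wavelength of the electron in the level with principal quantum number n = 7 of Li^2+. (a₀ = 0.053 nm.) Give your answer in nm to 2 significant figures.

0.78 nm

The Bohr quantisation condition is nλ = 2πr_n.
r_n = n²a₀/Z = 0.87 nm
λ = 2πr_n/n = 2π·0.87/7 = 0.78 nm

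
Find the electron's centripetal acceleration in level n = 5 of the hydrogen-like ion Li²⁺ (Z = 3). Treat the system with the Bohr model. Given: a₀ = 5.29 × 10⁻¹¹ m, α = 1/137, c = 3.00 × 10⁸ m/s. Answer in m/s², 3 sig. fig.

3.92 × 10²¹ m/s²

r = n²a₀/Z = 4.41 × 10⁻¹⁰ m, v = Zαc/n = 1.31 × 10⁶ m/s
a = v²/r = (1.31 × 10⁶)² / 4.41 × 10⁻¹⁰ = 3.92 × 10²¹ m/s²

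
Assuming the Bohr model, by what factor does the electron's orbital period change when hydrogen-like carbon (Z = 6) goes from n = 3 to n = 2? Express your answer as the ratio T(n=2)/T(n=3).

8/27

T ∝ Z^-2 · n^3; with Z fixed, T ∝ n^3.
T(n=2)/T(n=3) = (2/3)^3 = 8/27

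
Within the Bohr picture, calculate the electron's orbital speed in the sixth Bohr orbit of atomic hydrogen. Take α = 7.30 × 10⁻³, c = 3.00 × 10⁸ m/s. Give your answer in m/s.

3.65 × 10⁵ m/s

v_n = Zαc/n = 1 × 0.00730 × 3.00 × 10⁸ / 6
    = 3.65 × 10⁵ m/s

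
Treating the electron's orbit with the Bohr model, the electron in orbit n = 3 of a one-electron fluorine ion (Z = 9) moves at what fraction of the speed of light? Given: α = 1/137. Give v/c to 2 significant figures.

0.022

v_n = Zαc/n, so v/c = Zα/n = 9 × 0.0073 / 3 = 0.022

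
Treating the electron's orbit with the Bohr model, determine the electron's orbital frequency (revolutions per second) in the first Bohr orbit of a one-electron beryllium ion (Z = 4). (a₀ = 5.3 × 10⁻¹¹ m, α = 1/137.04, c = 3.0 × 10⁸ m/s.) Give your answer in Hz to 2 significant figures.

r = n²a₀/Z = 1.3 × 10⁻¹¹ m, v = Zαc/n = 8.8 × 10⁶ m/s
f = v/(2πr) = 1.1 × 10¹⁷ Hz

1.1 × 10¹⁷ Hz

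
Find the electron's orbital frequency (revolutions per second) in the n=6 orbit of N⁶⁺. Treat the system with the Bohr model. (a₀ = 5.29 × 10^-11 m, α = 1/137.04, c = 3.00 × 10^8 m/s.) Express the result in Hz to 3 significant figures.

1.49 × 10^15 Hz

r = n²a₀/Z = 2.72 × 10^-10 m, v = Zαc/n = 2.55 × 10^6 m/s
f = v/(2πr) = 1.49 × 10^15 Hz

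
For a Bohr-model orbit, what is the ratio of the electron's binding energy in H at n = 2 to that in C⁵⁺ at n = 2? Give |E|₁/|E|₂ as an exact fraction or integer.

1/36

|E| ∝ Z^2 · n^-2
|E|₁/|E|₂ = (1/6)^2 · (2/2)^-2 = 1/36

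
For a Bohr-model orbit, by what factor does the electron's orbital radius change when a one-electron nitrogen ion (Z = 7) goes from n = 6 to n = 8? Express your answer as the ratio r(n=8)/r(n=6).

r ∝ Z^-1 · n^2; with Z fixed, r ∝ n^2.
r(n=8)/r(n=6) = (8/6)^2 = 16/9

16/9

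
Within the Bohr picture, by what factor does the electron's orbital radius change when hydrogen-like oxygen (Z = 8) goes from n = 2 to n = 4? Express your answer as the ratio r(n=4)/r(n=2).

4

r ∝ Z^-1 · n^2; with Z fixed, r ∝ n^2.
r(n=4)/r(n=2) = (4/2)^2 = 4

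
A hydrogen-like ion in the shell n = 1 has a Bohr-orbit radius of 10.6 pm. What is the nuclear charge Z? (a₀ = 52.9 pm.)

5

r_n = n²a₀/Z ⇒ Z = n²a₀/r = 1² × 52.9 / 10.6 ≈ 4.99
Z = 5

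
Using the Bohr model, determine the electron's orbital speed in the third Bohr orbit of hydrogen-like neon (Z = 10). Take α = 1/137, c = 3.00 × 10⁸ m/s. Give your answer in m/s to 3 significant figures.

7.30 × 10⁶ m/s

v_n = Zαc/n = 10 × 0.00730 × 3.00 × 10⁸ / 3
    = 7.30 × 10⁶ m/s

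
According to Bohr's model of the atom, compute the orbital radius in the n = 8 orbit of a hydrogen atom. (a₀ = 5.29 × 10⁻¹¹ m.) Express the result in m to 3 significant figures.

r_n = n²a₀/Z = 8² × 5.29 × 10⁻¹¹ / 1
    = 64 × 5.29 × 10⁻¹¹ / 1 = 3.39 × 10⁻⁹ m

3.39 × 10⁻⁹ m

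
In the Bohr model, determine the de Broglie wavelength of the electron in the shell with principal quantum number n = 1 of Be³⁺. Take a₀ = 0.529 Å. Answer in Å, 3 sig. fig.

The Bohr quantisation condition is nλ = 2πr_n.
r_n = n²a₀/Z = 0.132 Å
λ = 2πr_n/n = 2π·0.132/1 = 0.831 Å

0.831 Å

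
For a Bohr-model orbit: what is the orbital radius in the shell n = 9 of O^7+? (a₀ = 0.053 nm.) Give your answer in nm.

0.54 nm

r_n = n²a₀/Z = 9² × 0.053 / 8
    = 81 × 0.053 / 8 = 0.54 nm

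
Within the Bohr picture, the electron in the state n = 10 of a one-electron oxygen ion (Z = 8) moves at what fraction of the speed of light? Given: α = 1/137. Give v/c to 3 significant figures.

v_n = Zαc/n, so v/c = Zα/n = 8 × 0.00730 / 10 = 0.00584

0.00584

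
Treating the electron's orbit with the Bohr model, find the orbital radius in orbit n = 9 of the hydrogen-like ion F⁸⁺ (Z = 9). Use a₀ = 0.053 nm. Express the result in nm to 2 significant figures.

0.48 nm

r_n = n²a₀/Z = 9² × 0.053 / 9
    = 81 × 0.053 / 9 = 0.48 nm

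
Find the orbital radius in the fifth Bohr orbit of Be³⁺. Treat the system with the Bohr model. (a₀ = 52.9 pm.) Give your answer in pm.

r_n = n²a₀/Z = 5² × 52.9 / 4
    = 25 × 52.9 / 4 = 331 pm

331 pm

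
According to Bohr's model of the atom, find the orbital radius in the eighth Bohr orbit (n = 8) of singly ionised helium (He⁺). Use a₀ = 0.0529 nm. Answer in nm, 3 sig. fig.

r_n = n²a₀/Z = 8² × 0.0529 / 2
    = 64 × 0.0529 / 2 = 1.69 nm

1.69 nm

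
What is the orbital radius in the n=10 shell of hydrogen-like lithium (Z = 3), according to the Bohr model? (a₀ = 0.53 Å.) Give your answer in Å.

r_n = n²a₀/Z = 10² × 0.53 / 3
    = 100 × 0.53 / 3 = 18 Å

18 Å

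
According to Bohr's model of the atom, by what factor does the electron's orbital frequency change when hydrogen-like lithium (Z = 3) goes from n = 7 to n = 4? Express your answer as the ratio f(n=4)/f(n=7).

f ∝ Z^2 · n^-3; with Z fixed, f ∝ n^-3.
f(n=4)/f(n=7) = (4/7)^-3 = 343/64

343/64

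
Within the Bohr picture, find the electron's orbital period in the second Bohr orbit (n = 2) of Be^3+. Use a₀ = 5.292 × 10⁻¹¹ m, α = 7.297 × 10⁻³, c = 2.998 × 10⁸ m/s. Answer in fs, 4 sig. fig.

r = n²a₀/Z = 2²·5.292 × 10⁻¹¹/4 = 5.292 × 10⁻¹¹ m
v = Zαc/n = 4·0.007297·2.998 × 10⁸/2 = 4.375 × 10⁶ m/s
T = 2πr/v = 7.600 × 10⁻¹⁷ s = 0.07600 fs

0.07600 fs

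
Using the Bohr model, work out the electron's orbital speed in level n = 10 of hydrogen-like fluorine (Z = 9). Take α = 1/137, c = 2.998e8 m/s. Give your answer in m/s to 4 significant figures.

1.969e6 m/s

v_n = Zαc/n = 9 × 0.007299 × 2.998e8 / 10
    = 1.969e6 m/s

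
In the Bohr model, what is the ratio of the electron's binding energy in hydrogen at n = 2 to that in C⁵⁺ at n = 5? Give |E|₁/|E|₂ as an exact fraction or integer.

|E| ∝ Z^2 · n^-2
|E|₁/|E|₂ = (1/6)^2 · (2/5)^-2 = 25/144

25/144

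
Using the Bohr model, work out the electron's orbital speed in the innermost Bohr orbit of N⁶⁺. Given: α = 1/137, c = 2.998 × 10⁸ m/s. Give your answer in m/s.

1.532 × 10⁷ m/s

v_n = Zαc/n = 7 × 0.007299 × 2.998 × 10⁸ / 1
    = 1.532 × 10⁷ m/s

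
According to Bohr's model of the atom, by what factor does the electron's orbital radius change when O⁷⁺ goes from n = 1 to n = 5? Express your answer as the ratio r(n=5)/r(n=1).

25

r ∝ Z^-1 · n^2; with Z fixed, r ∝ n^2.
r(n=5)/r(n=1) = (5/1)^2 = 25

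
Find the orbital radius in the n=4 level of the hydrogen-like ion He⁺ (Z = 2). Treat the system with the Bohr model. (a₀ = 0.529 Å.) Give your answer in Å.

r_n = n²a₀/Z = 4² × 0.529 / 2
    = 16 × 0.529 / 2 = 4.23 Å

4.23 Å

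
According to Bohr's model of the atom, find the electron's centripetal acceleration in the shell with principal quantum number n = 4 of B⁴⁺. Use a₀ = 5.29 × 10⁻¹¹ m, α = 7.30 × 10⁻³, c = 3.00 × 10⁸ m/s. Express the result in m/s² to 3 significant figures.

4.43 × 10²² m/s²

r = n²a₀/Z = 1.69 × 10⁻¹⁰ m, v = Zαc/n = 2.74 × 10⁶ m/s
a = v²/r = (2.74 × 10⁶)² / 1.69 × 10⁻¹⁰ = 4.43 × 10²² m/s²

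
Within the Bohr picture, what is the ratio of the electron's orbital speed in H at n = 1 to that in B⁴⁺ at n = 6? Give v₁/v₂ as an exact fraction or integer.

v ∝ Z^1 · n^-1
v₁/v₂ = (1/5)^1 · (1/6)^-1 = 6/5

6/5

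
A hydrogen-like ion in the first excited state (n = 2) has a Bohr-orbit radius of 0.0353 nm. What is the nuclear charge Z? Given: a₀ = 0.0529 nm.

r_n = n²a₀/Z ⇒ Z = n²a₀/r = 2² × 0.0529 / 0.0353 ≈ 5.99
Z = 6

6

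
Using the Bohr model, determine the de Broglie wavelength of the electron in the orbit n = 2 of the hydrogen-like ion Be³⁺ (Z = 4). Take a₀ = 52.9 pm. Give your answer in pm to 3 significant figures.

The Bohr quantisation condition is nλ = 2πr_n.
r_n = n²a₀/Z = 52.9 pm
λ = 2πr_n/n = 2π·52.9/2 = 166 pm

166 pm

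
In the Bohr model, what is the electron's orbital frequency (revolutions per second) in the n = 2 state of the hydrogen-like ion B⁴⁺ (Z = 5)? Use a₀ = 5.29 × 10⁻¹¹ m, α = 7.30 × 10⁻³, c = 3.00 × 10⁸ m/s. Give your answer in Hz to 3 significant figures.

2.06 × 10¹⁶ Hz

r = n²a₀/Z = 4.23 × 10⁻¹¹ m, v = Zαc/n = 5.47 × 10⁶ m/s
f = v/(2πr) = 2.06 × 10¹⁶ Hz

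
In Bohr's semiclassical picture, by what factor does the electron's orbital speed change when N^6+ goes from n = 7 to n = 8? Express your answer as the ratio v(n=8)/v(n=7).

7/8

v ∝ Z^1 · n^-1; with Z fixed, v ∝ n^-1.
v(n=8)/v(n=7) = (8/7)^-1 = 7/8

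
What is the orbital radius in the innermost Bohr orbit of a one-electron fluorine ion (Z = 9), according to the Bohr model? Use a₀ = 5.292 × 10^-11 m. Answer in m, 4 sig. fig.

r_n = n²a₀/Z = 1² × 5.292 × 10^-11 / 9
    = 1 × 5.292 × 10^-11 / 9 = 5.880 × 10^-12 m

5.880 × 10^-12 m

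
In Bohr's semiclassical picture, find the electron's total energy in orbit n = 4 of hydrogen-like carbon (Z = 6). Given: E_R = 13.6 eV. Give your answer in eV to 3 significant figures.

-30.6 eV

E_n = −E_R·Z²/n² = −13.6 × 6²/4² = -30.6 eV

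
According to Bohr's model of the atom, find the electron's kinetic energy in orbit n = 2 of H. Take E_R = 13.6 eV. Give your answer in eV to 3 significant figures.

3.40 eV

For a Coulomb orbit the virial theorem gives K = −E_n.
E_n = −E_R·Z²/n², so K = E_R·Z²/n² = 13.6 × 1²/2² = 3.40 eV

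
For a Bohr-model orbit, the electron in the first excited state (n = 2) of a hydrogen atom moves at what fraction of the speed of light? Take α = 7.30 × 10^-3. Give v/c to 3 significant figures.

0.00365

v_n = Zαc/n, so v/c = Zα/n = 1 × 0.00730 / 2 = 0.00365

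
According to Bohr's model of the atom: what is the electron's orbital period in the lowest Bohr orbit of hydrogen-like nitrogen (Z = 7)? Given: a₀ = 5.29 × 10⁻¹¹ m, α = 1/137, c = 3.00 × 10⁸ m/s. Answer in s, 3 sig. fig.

r = n²a₀/Z = 1²·5.29 × 10⁻¹¹/7 = 7.56 × 10⁻¹² m
v = Zαc/n = 7·0.00730·3.00 × 10⁸/1 = 1.53 × 10⁷ m/s
T = 2πr/v = 3.10 × 10⁻¹⁸ s

3.10 × 10⁻¹⁸ s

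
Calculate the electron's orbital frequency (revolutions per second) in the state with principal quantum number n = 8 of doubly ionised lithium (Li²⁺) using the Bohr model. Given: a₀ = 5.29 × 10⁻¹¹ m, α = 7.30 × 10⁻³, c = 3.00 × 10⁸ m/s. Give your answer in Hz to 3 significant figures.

r = n²a₀/Z = 1.13 × 10⁻⁹ m, v = Zαc/n = 8.21 × 10⁵ m/s
f = v/(2πr) = 1.16 × 10¹⁴ Hz

1.16 × 10¹⁴ Hz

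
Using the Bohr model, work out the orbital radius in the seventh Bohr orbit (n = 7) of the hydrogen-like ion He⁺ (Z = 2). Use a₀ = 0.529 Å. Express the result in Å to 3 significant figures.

r_n = n²a₀/Z = 7² × 0.529 / 2
    = 49 × 0.529 / 2 = 13.0 Å

13.0 Å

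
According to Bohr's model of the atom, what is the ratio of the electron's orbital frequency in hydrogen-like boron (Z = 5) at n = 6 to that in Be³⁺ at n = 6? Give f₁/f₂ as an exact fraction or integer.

25/16

f ∝ Z^2 · n^-3
f₁/f₂ = (5/4)^2 · (6/6)^-3 = 25/16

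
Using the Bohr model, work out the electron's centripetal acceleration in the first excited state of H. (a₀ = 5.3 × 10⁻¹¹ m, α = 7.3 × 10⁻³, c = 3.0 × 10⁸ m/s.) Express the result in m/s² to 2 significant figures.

5.7 × 10²¹ m/s²

r = n²a₀/Z = 2.1 × 10⁻¹⁰ m, v = Zαc/n = 1.1 × 10⁶ m/s
a = v²/r = (1.1 × 10⁶)² / 2.1 × 10⁻¹⁰ = 5.7 × 10²¹ m/s²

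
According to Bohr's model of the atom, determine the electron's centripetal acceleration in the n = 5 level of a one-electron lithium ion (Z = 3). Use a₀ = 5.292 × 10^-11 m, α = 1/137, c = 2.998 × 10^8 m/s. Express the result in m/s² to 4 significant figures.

r = n²a₀/Z = 4.410 × 10^-10 m, v = Zαc/n = 1.313 × 10^6 m/s
a = v²/r = (1.313 × 10^6)² / 4.410 × 10^-10 = 3.909 × 10^21 m/s²

3.909 × 10^21 m/s²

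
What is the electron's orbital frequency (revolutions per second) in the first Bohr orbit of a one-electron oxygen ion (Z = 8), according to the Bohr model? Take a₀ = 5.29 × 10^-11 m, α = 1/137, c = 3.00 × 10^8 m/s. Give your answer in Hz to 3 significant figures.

4.22 × 10^17 Hz

r = n²a₀/Z = 6.61 × 10^-12 m, v = Zαc/n = 1.75 × 10^7 m/s
f = v/(2πr) = 4.22 × 10^17 Hz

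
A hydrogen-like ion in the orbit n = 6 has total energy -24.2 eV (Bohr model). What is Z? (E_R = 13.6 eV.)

E_n = −E_R Z²/n² ⇒ Z² = −E_n n²/E_R = 24.2 × 6² / 13.6 ≈ 64.06
Z = 8

8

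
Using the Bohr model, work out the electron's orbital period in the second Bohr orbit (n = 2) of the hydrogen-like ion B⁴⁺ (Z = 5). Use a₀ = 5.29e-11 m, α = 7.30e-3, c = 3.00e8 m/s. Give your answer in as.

r = n²a₀/Z = 2²·5.29e-11/5 = 4.23e-11 m
v = Zαc/n = 5·0.00730·3.00e8/2 = 5.47e6 m/s
T = 2πr/v = 4.86e-17 s = 48.6 as

48.6 as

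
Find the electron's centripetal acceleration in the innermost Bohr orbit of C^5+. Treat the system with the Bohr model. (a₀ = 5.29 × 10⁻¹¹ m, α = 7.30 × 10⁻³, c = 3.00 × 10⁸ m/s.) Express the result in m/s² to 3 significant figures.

r = n²a₀/Z = 8.82 × 10⁻¹² m, v = Zαc/n = 1.31 × 10⁷ m/s
a = v²/r = (1.31 × 10⁷)² / 8.82 × 10⁻¹² = 1.96 × 10²⁵ m/s²

1.96 × 10²⁵ m/s²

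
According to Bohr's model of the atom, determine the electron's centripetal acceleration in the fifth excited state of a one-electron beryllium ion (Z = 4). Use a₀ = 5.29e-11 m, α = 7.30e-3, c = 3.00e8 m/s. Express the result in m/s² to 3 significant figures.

r = n²a₀/Z = 4.76e-10 m, v = Zαc/n = 1.46e6 m/s
a = v²/r = (1.46e6)² / 4.76e-10 = 4.48e21 m/s²

4.48e21 m/s²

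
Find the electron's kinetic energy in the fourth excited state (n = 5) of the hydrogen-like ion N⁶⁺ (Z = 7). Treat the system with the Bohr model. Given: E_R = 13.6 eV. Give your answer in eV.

For a Coulomb orbit the virial theorem gives K = −E_n.
E_n = −E_R·Z²/n², so K = E_R·Z²/n² = 13.6 × 7²/5² = 26.7 eV

26.7 eV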